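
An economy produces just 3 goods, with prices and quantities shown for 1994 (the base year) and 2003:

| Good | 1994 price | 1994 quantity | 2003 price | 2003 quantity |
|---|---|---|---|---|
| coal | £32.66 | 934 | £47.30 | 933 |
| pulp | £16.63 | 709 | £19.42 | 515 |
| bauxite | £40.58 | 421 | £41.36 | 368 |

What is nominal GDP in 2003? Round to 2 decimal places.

£69352.68

Nominal GDP 2003 = Σ (p_2003 × q_2003) = 47.30·933 + 19.42·515 + 41.36·368 = 69352.68.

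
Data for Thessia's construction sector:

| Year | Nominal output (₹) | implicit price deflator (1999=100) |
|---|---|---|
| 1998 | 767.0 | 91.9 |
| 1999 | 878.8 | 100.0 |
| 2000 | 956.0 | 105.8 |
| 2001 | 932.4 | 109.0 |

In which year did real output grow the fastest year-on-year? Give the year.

1999: real = 878.8/1.000 = 878.80; growth vs 1998 (834.60) = 5.30%.
2000: real = 956.0/1.058 = 903.59; growth vs 1999 (878.80) = 2.82%.
2001: real = 932.4/1.090 = 855.41; growth vs 2000 (903.59) = -5.33%.

1999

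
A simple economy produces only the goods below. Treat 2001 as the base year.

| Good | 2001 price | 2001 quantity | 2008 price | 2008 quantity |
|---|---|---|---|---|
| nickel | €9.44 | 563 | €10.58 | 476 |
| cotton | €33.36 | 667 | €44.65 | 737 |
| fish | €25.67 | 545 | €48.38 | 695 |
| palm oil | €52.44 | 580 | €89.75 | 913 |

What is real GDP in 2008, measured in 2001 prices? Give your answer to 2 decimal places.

€94798.13

Real GDP 2008 = Σ (p_2001 × q_2008) = 9.44·476 + 33.36·737 + 25.67·695 + 52.44·913 = 94798.13.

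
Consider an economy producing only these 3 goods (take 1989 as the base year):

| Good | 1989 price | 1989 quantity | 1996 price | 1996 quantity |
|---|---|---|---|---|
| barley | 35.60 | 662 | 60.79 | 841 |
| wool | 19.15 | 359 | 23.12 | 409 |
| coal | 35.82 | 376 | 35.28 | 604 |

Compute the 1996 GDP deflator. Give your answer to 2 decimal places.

Nominal GDP 1996 = 60.79·841 + 23.12·409 + 35.28·604 = 81889.59.
Real GDP 1996 (at 1989 prices) = 35.60·841 + 19.15·409 + 35.82·604 = 59407.23.
Deflator = Nominal/Real × 100 = 81889.59/59407.23 × 100 = 137.844.

137.84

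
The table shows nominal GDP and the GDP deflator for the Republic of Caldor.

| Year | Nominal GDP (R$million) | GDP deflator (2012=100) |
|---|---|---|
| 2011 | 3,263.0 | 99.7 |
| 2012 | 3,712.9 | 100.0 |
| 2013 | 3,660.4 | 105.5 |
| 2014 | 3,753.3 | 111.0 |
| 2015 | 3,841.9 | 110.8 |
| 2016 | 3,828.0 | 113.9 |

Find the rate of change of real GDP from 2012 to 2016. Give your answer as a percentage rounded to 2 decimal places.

-9.48%

Real GDP 2012 = 3712.9/1.000 = 3712.90.
Real GDP 2016 = 3828.0/1.139 = 3360.84.
Change = 3360.84/3712.90 − 1 = -0.0948.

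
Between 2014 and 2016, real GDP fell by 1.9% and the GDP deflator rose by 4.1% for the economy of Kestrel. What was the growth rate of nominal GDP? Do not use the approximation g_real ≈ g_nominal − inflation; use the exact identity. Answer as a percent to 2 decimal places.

2.12%

(1 + g_nom) = (1 + g_real)(1 + π) = 0.9810 × 1.0410 = 1.02122.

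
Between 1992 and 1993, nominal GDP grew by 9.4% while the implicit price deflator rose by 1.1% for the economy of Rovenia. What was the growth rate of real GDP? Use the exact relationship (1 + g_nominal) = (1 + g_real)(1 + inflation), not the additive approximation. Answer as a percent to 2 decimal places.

8.21%

(1 + g_nom) = (1 + g_real)(1 + π), so g_real = 1.0940 / 1.0110 − 1 = 0.08210.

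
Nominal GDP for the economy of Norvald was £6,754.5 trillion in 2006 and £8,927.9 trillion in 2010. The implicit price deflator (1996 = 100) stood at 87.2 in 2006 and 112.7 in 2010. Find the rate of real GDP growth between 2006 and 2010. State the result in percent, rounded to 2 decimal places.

2.27%

Real GDP 2006 = 6754.5 / 0.872 = 7745.99.
Real GDP 2010 = 8927.9 / 1.127 = 7921.83.
Real growth = 7921.83 / 7745.99 − 1 = 0.0227.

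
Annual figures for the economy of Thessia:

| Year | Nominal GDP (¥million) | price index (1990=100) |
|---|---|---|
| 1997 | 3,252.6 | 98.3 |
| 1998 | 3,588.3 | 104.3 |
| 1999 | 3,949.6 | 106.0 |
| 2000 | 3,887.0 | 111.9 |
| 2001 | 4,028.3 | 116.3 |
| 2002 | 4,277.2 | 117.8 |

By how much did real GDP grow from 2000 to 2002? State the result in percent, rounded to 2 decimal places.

Real GDP 2000 = 3887.0/1.119 = 3473.64.
Real GDP 2002 = 4277.2/1.178 = 3630.90.
Change = 3630.90/3473.64 − 1 = 0.0453.

4.53%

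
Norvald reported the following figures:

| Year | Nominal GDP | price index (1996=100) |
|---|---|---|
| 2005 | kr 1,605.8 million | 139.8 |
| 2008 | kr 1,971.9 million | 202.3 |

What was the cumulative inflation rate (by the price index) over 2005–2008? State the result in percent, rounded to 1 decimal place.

44.7%

Price-level change = 202.3 / 139.8 − 1 = 0.4471.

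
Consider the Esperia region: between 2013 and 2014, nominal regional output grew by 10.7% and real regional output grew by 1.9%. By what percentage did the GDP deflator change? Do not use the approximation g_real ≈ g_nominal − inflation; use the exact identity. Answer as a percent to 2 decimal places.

(1 + g_nom) = (1 + g_real)(1 + π), so π = 1.1070 / 1.0190 − 1 = 0.08636.

8.64%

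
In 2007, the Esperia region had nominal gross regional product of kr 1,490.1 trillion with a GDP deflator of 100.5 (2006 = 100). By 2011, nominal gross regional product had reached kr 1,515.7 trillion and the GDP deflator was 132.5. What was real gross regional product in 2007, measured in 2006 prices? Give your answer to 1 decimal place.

Real gross regional product = Nominal / (GDP deflator/100) = 1490.1 / 1.005 = 1482.69.

kr 1,482.7 trillion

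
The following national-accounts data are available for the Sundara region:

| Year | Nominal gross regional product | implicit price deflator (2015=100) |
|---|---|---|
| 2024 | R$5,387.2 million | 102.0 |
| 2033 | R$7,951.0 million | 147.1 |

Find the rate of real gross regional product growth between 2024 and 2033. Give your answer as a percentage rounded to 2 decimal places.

Real gross regional product 2024 = 5387.2 / 1.020 = 5281.57.
Real gross regional product 2033 = 7951.0 / 1.471 = 5405.17.
Real growth = 5405.17 / 5281.57 − 1 = 0.0234.

2.34%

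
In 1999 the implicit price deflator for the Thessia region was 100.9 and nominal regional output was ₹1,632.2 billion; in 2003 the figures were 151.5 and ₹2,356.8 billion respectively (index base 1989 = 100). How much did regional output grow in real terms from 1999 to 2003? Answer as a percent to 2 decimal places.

-3.83%

Real regional output 1999 = 1632.2 / 1.009 = 1617.64.
Real regional output 2003 = 2356.8 / 1.515 = 1555.64.
Real growth = 1555.64 / 1617.64 − 1 = -0.0383.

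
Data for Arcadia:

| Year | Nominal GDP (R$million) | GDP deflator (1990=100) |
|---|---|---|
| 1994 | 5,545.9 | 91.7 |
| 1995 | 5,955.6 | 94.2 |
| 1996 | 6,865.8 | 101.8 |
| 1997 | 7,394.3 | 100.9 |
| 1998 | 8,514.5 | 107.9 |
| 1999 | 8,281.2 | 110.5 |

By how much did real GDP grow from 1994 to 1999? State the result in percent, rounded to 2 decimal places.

23.92%

Real GDP 1994 = 5545.9/0.917 = 6047.87.
Real GDP 1999 = 8281.2/1.105 = 7494.30.
Change = 7494.30/6047.87 − 1 = 0.2392.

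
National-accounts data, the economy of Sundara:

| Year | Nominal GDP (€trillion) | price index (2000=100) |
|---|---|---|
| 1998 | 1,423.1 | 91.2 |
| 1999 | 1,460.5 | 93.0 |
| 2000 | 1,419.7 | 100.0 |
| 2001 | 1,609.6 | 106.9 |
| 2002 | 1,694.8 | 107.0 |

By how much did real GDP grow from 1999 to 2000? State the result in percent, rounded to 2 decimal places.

Real GDP 1999 = 1460.5/0.930 = 1570.43.
Real GDP 2000 = 1419.7/1.000 = 1419.70.
Change = 1419.70/1570.43 − 1 = -0.0960.

-9.60%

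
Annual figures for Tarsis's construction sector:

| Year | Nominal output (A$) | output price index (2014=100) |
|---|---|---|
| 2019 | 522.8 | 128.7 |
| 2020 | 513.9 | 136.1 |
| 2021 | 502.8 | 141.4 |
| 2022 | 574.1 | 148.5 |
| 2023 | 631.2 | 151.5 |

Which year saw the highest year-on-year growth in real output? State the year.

2020: real = 513.9/1.361 = 377.59; growth vs 2019 (406.22) = -7.05%.
2021: real = 502.8/1.414 = 355.59; growth vs 2020 (377.59) = -5.83%.
2022: real = 574.1/1.485 = 386.60; growth vs 2021 (355.59) = 8.72%.
2023: real = 631.2/1.515 = 416.63; growth vs 2022 (386.60) = 7.77%.

2022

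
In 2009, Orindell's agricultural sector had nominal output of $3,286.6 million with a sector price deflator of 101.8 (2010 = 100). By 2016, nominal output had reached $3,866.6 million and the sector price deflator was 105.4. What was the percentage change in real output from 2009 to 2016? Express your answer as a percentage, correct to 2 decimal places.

Real output 2009 = 3286.6 / 1.018 = 3228.49.
Real output 2016 = 3866.6 / 1.054 = 3668.50.
Real growth = 3668.50 / 3228.49 − 1 = 0.1363.

13.63%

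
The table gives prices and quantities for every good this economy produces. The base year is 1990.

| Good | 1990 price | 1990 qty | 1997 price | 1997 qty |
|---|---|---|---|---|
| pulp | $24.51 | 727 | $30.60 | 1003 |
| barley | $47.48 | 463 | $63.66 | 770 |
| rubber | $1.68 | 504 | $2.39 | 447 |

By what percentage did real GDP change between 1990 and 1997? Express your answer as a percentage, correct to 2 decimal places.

Real GDP 1990 = Nominal GDP 1990 = 24.51·727 + 47.48·463 + 1.68·504 = 40648.73.
Real GDP 1997 (at 1990 prices) = 24.51·1003 + 47.48·770 + 1.68·447 = 61894.09.
Real growth = 61894.09/40648.73 − 1 = 0.5227.

52.27%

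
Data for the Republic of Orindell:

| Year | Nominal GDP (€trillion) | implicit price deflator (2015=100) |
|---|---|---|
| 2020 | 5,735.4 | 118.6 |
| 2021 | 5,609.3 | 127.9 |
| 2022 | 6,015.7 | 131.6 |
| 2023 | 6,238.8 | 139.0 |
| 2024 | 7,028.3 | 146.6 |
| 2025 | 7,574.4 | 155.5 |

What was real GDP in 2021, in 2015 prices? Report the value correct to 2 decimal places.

Real GDP 2021 = 5609.3 / 1.279 = 4385.69.

€4,385.69 trillion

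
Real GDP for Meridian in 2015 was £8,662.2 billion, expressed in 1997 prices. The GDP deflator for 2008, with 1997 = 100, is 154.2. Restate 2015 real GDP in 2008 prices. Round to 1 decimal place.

£13,357.1 billion

Real GDP in 2008 prices = Real GDP in 1997 prices × (P_2008/P_1997) = 8662.2 × 1.542 = 13357.11.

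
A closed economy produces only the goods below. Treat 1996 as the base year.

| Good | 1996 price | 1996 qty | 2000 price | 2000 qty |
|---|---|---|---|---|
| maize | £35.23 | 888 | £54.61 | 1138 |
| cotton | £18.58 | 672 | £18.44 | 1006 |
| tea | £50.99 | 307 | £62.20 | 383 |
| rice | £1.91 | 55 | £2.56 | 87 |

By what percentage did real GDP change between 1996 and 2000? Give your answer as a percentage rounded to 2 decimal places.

Real GDP 1996 = Nominal GDP 1996 = 35.23·888 + 18.58·672 + 50.99·307 + 1.91·55 = 59528.98.
Real GDP 2000 (at 1996 prices) = 35.23·1138 + 18.58·1006 + 50.99·383 + 1.91·87 = 78478.56.
Real growth = 78478.56/59528.98 − 1 = 0.3183.

31.83%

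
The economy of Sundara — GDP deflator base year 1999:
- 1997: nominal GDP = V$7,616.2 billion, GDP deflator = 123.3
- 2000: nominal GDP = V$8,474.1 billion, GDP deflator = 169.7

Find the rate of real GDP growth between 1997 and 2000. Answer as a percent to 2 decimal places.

Deflate each year: 1997 → 7616.2/1.233 = 6176.97; 2000 → 8474.1/1.697 = 4993.58.
So real GDP changed by 4993.58/6176.97 − 1 = -0.1916, i.e. -19.16%.

-19.16%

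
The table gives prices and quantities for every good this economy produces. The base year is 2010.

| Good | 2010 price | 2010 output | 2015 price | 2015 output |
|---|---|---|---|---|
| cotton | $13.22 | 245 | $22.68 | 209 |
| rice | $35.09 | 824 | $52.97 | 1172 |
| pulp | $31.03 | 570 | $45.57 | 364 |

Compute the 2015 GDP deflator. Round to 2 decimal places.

Nominal GDP 2015 = 22.68·209 + 52.97·1172 + 45.57·364 = 83408.44.
Real GDP 2015 (at 2010 prices) = 13.22·209 + 35.09·1172 + 31.03·364 = 55183.38.
Deflator = Nominal/Real × 100 = 83408.44/55183.38 × 100 = 151.148.

151.15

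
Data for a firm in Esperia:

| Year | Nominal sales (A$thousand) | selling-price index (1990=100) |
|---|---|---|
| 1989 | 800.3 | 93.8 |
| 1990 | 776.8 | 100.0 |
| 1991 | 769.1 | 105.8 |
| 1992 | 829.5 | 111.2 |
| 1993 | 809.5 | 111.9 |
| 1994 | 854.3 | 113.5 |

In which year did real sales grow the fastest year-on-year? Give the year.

1994

1990: real = 776.8/1.000 = 776.80; growth vs 1989 (853.20) = -8.95%.
1991: real = 769.1/1.058 = 726.94; growth vs 1990 (776.80) = -6.42%.
1992: real = 829.5/1.112 = 745.95; growth vs 1991 (726.94) = 2.62%.
1993: real = 809.5/1.119 = 723.41; growth vs 1992 (745.95) = -3.02%.
1994: real = 854.3/1.135 = 752.69; growth vs 1993 (723.41) = 4.05%.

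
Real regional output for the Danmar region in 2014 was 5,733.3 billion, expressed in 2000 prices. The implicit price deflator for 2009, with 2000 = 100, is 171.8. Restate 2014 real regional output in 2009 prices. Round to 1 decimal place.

9,849.8 billion

Real regional output in 2009 prices = Real regional output in 2000 prices × (P_2009/P_2000) = 5733.3 × 1.718 = 9849.81.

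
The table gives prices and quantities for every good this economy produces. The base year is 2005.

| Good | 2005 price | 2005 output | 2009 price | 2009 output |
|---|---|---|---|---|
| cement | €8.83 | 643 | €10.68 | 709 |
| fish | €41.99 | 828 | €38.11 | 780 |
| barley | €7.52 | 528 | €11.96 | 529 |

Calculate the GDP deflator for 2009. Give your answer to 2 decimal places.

101.47

Nominal GDP 2009 = 10.68·709 + 38.11·780 + 11.96·529 = 43624.76.
Real GDP 2009 (at 2005 prices) = 8.83·709 + 41.99·780 + 7.52·529 = 42990.75.
Deflator = Nominal/Real × 100 = 43624.76/42990.75 × 100 = 101.475.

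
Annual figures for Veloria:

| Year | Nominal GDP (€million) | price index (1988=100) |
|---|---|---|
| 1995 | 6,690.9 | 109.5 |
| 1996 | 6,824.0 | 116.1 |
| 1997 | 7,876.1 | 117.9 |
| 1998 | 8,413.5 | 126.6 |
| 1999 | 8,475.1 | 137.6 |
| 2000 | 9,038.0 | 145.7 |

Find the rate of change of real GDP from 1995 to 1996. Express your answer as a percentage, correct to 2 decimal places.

Real GDP 1995 = 6690.9/1.095 = 6110.41.
Real GDP 1996 = 6824.0/1.161 = 5877.69.
Change = 5877.69/6110.41 − 1 = -0.0381.

-3.81%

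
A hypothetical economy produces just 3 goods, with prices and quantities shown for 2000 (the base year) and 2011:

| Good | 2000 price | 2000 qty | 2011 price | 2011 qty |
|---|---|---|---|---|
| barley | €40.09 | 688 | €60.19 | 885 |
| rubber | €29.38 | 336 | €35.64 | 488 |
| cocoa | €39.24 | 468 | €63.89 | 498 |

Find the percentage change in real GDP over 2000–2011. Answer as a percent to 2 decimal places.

24.26%

Real GDP 2000 = Nominal GDP 2000 = 40.09·688 + 29.38·336 + 39.24·468 = 55817.92.
Real GDP 2011 (at 2000 prices) = 40.09·885 + 29.38·488 + 39.24·498 = 69358.61.
Real growth = 69358.61/55817.92 − 1 = 0.2426.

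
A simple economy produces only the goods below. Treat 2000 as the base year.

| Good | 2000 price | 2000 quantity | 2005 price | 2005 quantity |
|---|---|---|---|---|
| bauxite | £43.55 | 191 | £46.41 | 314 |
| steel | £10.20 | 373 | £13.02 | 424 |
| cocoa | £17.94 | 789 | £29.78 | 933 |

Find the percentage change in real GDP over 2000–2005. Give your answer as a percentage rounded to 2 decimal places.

32.20%

Real GDP 2000 = Nominal GDP 2000 = 43.55·191 + 10.20·373 + 17.94·789 = 26277.31.
Real GDP 2005 (at 2000 prices) = 43.55·314 + 10.20·424 + 17.94·933 = 34737.52.
Real growth = 34737.52/26277.31 − 1 = 0.3220.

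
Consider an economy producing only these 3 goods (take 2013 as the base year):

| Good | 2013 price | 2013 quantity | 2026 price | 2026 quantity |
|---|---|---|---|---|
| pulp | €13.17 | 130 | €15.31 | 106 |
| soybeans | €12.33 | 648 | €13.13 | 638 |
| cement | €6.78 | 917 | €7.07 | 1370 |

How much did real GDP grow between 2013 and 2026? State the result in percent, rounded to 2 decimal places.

16.53%

Real GDP 2013 = Nominal GDP 2013 = 13.17·130 + 12.33·648 + 6.78·917 = 15919.20.
Real GDP 2026 (at 2013 prices) = 13.17·106 + 12.33·638 + 6.78·1370 = 18551.16.
Real growth = 18551.16/15919.20 − 1 = 0.1653.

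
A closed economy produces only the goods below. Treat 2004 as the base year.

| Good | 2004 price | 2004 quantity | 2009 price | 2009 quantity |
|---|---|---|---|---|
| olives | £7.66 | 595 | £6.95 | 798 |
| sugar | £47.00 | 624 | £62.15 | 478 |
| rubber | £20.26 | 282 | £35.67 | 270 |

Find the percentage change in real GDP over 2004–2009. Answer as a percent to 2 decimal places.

Real GDP 2004 = Nominal GDP 2004 = 7.66·595 + 47.00·624 + 20.26·282 = 39599.02.
Real GDP 2009 (at 2004 prices) = 7.66·798 + 47.00·478 + 20.26·270 = 34048.88.
Real growth = 34048.88/39599.02 − 1 = -0.1402.

-14.02%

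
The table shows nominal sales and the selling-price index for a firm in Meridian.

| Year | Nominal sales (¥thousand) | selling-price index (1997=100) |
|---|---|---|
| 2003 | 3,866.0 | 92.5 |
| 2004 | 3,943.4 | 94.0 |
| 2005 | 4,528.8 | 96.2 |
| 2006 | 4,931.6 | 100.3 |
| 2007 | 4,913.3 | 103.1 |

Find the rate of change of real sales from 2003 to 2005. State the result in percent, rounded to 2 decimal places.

12.64%

Real sales 2003 = 3866.0/0.925 = 4179.46.
Real sales 2005 = 4528.8/0.962 = 4707.69.
Change = 4707.69/4179.46 − 1 = 0.1264.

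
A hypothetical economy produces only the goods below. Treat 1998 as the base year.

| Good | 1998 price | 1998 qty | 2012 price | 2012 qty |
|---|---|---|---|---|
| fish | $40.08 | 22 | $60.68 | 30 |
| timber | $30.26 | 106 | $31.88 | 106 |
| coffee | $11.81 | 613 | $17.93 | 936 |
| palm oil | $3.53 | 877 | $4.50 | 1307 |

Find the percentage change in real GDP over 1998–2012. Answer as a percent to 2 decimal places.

Real GDP 1998 = Nominal GDP 1998 = 40.08·22 + 30.26·106 + 11.81·613 + 3.53·877 = 14424.66.
Real GDP 2012 (at 1998 prices) = 40.08·30 + 30.26·106 + 11.81·936 + 3.53·1307 = 20077.83.
Real growth = 20077.83/14424.66 − 1 = 0.3919.

39.19%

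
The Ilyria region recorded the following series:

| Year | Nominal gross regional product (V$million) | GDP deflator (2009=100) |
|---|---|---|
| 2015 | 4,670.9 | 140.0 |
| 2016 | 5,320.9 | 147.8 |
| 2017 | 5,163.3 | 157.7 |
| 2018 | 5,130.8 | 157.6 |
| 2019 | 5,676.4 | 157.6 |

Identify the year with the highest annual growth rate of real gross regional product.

2016: real = 5320.9/1.478 = 3600.07; growth vs 2015 (3336.36) = 7.90%.
2017: real = 5163.3/1.577 = 3274.13; growth vs 2016 (3600.07) = -9.05%.
2018: real = 5130.8/1.576 = 3255.58; growth vs 2017 (3274.13) = -0.57%.
2019: real = 5676.4/1.576 = 3601.78; growth vs 2018 (3255.58) = 10.63%.

2019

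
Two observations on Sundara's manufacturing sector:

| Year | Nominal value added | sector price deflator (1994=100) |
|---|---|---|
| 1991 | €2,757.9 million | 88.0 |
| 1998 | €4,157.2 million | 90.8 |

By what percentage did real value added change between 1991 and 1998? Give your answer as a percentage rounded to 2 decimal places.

46.09%

Deflate each year: 1991 → 2757.9/0.880 = 3133.98; 1998 → 4157.2/0.908 = 4578.41.
So real value added changed by 4578.41/3133.98 − 1 = 0.4609, i.e. 46.09%.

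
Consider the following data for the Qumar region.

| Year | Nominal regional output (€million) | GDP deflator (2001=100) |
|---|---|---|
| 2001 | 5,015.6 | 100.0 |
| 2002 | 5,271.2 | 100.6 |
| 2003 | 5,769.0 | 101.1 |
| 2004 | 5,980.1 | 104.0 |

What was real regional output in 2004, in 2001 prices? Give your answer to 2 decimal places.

Real regional output 2004 = 5980.1 / 1.040 = 5750.10.

€5,750.10 million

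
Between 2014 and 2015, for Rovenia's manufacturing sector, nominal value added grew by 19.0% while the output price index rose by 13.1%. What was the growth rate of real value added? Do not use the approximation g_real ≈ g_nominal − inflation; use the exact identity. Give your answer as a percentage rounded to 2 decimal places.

(1 + g_nom) = (1 + g_real)(1 + π), so g_real = 1.1900 / 1.1310 − 1 = 0.05217.

5.22%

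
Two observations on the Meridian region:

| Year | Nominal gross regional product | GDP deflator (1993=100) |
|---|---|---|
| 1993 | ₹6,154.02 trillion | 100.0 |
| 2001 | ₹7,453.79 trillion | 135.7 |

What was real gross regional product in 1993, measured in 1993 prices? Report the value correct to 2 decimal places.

₹6,154.02 trillion

Real gross regional product = Nominal / (GDP deflator/100) = 6154.02 / 1.000 = 6154.02.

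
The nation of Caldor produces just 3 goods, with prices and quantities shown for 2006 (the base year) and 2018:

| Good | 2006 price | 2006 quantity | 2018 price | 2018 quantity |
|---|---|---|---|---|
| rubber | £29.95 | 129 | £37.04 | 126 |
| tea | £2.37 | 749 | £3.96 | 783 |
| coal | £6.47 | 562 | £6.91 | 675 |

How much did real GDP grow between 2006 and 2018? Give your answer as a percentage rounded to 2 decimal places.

Real GDP 2006 = Nominal GDP 2006 = 29.95·129 + 2.37·749 + 6.47·562 = 9274.82.
Real GDP 2018 (at 2006 prices) = 29.95·126 + 2.37·783 + 6.47·675 = 9996.66.
Real growth = 9996.66/9274.82 − 1 = 0.0778.

7.78%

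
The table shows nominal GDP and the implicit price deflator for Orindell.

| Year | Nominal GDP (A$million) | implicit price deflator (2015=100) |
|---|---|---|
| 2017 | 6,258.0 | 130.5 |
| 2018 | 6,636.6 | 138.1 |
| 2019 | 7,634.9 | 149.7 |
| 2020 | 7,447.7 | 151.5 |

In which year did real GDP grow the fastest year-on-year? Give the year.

2018: real = 6636.6/1.381 = 4805.65; growth vs 2017 (4795.40) = 0.21%.
2019: real = 7634.9/1.497 = 5100.13; growth vs 2018 (4805.65) = 6.13%.
2020: real = 7447.7/1.515 = 4915.97; growth vs 2019 (5100.13) = -3.61%.

2019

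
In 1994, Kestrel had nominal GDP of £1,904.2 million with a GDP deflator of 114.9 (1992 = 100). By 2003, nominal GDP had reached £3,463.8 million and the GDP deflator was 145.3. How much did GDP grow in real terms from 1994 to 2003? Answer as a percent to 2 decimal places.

Deflate each year: 1994 → 1904.2/1.149 = 1657.27; 2003 → 3463.8/1.453 = 2383.90.
So real GDP changed by 2383.90/1657.27 − 1 = 0.4384, i.e. 43.84%.

43.84%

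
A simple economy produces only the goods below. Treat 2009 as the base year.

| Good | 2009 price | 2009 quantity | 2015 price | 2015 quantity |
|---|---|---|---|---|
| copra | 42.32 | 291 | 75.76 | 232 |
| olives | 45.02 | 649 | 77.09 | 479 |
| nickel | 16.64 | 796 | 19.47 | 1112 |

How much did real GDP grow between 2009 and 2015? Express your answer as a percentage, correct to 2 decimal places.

Real GDP 2009 = Nominal GDP 2009 = 42.32·291 + 45.02·649 + 16.64·796 = 54778.54.
Real GDP 2015 (at 2009 prices) = 42.32·232 + 45.02·479 + 16.64·1112 = 49886.50.
Real growth = 49886.50/54778.54 − 1 = -0.0893.

-8.93%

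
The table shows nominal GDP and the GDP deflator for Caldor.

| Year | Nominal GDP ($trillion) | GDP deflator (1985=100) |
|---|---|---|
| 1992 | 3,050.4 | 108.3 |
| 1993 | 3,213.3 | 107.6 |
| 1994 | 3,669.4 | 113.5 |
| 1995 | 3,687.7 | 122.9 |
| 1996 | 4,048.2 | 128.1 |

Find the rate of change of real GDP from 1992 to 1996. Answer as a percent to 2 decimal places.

12.20%

Real GDP 1992 = 3050.4/1.083 = 2816.62.
Real GDP 1996 = 4048.2/1.281 = 3160.19.
Change = 3160.19/2816.62 − 1 = 0.1220.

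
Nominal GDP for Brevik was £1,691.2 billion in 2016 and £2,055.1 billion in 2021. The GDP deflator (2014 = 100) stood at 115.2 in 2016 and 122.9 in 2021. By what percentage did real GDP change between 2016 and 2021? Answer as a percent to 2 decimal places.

13.90%

Deflate each year: 2016 → 1691.2/1.152 = 1468.06; 2021 → 2055.1/1.229 = 1672.17.
So real GDP changed by 1672.17/1468.06 − 1 = 0.1390, i.e. 13.90%.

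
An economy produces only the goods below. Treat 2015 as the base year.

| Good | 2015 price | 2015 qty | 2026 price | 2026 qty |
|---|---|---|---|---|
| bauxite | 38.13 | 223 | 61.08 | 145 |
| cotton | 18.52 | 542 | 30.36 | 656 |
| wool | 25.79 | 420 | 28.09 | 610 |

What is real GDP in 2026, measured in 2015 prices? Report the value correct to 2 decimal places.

33409.87

Real GDP 2026 = Σ (p_2015 × q_2026) = 38.13·145 + 18.52·656 + 25.79·610 = 33409.87.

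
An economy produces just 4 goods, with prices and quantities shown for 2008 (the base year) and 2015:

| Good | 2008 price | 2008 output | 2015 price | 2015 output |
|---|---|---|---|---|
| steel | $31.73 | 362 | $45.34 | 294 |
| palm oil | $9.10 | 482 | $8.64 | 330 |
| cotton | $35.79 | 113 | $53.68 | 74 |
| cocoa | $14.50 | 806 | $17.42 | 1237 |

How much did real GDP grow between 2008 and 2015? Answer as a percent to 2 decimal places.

4.15%

Real GDP 2008 = Nominal GDP 2008 = 31.73·362 + 9.10·482 + 35.79·113 + 14.50·806 = 31603.73.
Real GDP 2015 (at 2008 prices) = 31.73·294 + 9.10·330 + 35.79·74 + 14.50·1237 = 32916.58.
Real growth = 32916.58/31603.73 − 1 = 0.0415.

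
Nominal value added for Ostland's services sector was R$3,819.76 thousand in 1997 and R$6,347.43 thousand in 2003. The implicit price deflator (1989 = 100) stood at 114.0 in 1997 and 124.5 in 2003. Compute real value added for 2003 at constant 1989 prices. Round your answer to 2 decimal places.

Real value added = Nominal / (implicit price deflator/100) = 6347.43 / 1.245 = 5098.34.

R$5,098.34 thousand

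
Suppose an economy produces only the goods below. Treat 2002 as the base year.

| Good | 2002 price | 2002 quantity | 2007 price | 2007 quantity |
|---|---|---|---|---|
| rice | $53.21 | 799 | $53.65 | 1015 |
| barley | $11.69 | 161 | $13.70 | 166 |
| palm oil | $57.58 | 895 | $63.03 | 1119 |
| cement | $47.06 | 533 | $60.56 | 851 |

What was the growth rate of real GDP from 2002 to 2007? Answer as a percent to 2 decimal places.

Real GDP 2002 = Nominal GDP 2002 = 53.21·799 + 11.69·161 + 57.58·895 + 47.06·533 = 121013.96.
Real GDP 2007 (at 2002 prices) = 53.21·1015 + 11.69·166 + 57.58·1119 + 47.06·851 = 160428.77.
Real growth = 160428.77/121013.96 − 1 = 0.3257.

32.57%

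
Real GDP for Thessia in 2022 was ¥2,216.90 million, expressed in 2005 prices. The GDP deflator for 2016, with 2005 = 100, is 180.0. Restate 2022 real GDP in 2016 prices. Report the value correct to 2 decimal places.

¥3,990.42 million

Real GDP in 2016 prices = Real GDP in 2005 prices × (P_2016/P_2005) = 2216.90 × 1.800 = 3990.42.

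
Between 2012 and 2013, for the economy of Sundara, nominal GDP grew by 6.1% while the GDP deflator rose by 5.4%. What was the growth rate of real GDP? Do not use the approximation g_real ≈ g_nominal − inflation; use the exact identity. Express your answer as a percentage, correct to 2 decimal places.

0.66%

(1 + g_nom) = (1 + g_real)(1 + π), so g_real = 1.0610 / 1.0540 − 1 = 0.00664.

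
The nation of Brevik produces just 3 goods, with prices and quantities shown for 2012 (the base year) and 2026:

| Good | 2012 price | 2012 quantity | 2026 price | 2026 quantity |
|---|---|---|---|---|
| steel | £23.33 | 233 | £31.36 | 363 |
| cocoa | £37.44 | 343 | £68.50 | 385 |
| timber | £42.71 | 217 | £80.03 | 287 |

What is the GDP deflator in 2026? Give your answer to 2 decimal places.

Nominal GDP 2026 = 31.36·363 + 68.50·385 + 80.03·287 = 60724.79.
Real GDP 2026 (at 2012 prices) = 23.33·363 + 37.44·385 + 42.71·287 = 35140.96.
Deflator = Nominal/Real × 100 = 60724.79/35140.96 × 100 = 172.803.

172.80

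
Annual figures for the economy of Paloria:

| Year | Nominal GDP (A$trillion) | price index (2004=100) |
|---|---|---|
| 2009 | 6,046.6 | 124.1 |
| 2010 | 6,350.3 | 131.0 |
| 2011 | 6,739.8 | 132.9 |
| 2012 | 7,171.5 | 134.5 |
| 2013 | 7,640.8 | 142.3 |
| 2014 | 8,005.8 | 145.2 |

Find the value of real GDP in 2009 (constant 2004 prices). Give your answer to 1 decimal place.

Real GDP 2009 = 6046.6 / 1.241 = 4872.36.

A$4,872.4 trillion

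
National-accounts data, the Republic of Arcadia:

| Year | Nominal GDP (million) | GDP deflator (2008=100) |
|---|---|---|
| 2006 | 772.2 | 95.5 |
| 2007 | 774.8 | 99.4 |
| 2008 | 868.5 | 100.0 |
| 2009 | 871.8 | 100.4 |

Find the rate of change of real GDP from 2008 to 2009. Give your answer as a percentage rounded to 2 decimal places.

Real GDP 2008 = 868.5/1.000 = 868.50.
Real GDP 2009 = 871.8/1.004 = 868.33.
Change = 868.33/868.50 − 1 = -0.0002.

-0.02%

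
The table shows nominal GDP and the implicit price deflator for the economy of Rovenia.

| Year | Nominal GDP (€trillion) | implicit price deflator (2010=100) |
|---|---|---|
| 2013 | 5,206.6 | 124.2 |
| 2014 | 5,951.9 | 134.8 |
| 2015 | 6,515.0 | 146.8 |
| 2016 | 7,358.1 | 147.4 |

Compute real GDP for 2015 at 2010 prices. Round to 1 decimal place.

Real GDP 2015 = 6515.0 / 1.468 = 4438.01.

€4,438.0 trillion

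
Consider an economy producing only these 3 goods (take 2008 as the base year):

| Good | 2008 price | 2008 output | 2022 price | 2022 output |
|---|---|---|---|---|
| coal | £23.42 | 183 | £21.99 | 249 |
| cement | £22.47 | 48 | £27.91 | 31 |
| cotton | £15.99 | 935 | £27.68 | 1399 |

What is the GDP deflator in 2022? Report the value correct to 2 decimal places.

155.94

Nominal GDP 2022 = 21.99·249 + 27.91·31 + 27.68·1399 = 45065.04.
Real GDP 2022 (at 2008 prices) = 23.42·249 + 22.47·31 + 15.99·1399 = 28898.16.
Deflator = Nominal/Real × 100 = 45065.04/28898.16 × 100 = 155.944.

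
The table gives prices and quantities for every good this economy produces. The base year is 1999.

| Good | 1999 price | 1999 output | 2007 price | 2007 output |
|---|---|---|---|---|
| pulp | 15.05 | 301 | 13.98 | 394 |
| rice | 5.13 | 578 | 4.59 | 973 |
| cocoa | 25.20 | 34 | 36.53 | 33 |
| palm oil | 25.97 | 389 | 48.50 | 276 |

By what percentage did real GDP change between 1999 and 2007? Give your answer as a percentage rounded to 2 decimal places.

Real GDP 1999 = Nominal GDP 1999 = 15.05·301 + 5.13·578 + 25.20·34 + 25.97·389 = 18454.32.
Real GDP 2007 (at 1999 prices) = 15.05·394 + 5.13·973 + 25.20·33 + 25.97·276 = 18920.51.
Real growth = 18920.51/18454.32 − 1 = 0.0253.

2.53%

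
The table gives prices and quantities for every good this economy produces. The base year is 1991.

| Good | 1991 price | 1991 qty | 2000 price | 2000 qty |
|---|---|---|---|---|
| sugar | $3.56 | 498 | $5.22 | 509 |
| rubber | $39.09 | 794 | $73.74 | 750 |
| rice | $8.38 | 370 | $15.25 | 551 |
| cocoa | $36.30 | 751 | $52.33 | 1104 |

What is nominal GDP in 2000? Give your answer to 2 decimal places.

$124137.05

Nominal GDP 2000 = Σ (p_2000 × q_2000) = 5.22·509 + 73.74·750 + 15.25·551 + 52.33·1104 = 124137.05.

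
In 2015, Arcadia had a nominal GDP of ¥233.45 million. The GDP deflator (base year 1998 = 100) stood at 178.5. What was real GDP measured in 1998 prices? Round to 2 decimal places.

¥130.78 million

Real GDP = Nominal / (GDP deflator/100) = 233.45 / 1.785 = 130.78.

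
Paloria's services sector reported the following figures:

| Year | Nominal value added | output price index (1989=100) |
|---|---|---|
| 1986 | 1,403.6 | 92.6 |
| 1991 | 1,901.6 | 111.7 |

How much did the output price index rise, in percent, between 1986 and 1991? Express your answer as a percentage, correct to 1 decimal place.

Price-level change = 111.7 / 92.6 − 1 = 0.2063.

20.6%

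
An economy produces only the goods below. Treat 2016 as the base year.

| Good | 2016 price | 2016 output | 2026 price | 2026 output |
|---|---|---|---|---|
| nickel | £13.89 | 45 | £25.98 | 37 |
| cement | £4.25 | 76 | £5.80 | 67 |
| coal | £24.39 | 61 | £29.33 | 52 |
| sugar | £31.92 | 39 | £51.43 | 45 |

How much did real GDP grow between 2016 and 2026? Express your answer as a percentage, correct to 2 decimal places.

Real GDP 2016 = Nominal GDP 2016 = 13.89·45 + 4.25·76 + 24.39·61 + 31.92·39 = 3680.72.
Real GDP 2026 (at 2016 prices) = 13.89·37 + 4.25·67 + 24.39·52 + 31.92·45 = 3503.36.
Real growth = 3503.36/3680.72 − 1 = -0.0482.

-4.82%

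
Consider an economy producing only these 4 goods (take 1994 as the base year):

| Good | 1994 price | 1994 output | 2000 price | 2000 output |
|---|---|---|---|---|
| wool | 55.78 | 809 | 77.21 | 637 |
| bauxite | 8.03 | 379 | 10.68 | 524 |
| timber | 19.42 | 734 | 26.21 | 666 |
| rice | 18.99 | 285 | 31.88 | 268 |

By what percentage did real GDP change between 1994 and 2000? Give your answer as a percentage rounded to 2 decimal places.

-14.85%

Real GDP 1994 = Nominal GDP 1994 = 55.78·809 + 8.03·379 + 19.42·734 + 18.99·285 = 67835.82.
Real GDP 2000 (at 1994 prices) = 55.78·637 + 8.03·524 + 19.42·666 + 18.99·268 = 57762.62.
Real growth = 57762.62/67835.82 − 1 = -0.1485.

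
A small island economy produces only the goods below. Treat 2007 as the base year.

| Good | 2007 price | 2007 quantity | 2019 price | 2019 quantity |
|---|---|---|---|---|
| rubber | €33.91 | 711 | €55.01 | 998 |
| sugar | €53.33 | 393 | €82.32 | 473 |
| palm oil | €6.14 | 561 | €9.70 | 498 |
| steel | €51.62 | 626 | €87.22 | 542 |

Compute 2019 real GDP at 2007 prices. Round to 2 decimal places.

€90103.03

Real GDP 2019 = Σ (p_2007 × q_2019) = 33.91·998 + 53.33·473 + 6.14·498 + 51.62·542 = 90103.03.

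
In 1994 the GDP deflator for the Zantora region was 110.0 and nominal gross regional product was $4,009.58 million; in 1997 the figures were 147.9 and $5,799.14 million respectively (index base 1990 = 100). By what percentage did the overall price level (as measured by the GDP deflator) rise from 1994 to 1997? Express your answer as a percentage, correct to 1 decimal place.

34.5%

Price-level change = 147.9 / 110.0 − 1 = 0.3445.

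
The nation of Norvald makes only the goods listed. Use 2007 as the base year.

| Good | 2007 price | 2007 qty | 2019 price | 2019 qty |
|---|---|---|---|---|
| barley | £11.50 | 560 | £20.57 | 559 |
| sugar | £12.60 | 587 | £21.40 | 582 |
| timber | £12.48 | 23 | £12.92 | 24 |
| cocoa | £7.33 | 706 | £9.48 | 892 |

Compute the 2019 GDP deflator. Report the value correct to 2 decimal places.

158.84

Nominal GDP 2019 = 20.57·559 + 21.40·582 + 12.92·24 + 9.48·892 = 32719.67.
Real GDP 2019 (at 2007 prices) = 11.50·559 + 12.60·582 + 12.48·24 + 7.33·892 = 20599.58.
Deflator = Nominal/Real × 100 = 32719.67/20599.58 × 100 = 158.837.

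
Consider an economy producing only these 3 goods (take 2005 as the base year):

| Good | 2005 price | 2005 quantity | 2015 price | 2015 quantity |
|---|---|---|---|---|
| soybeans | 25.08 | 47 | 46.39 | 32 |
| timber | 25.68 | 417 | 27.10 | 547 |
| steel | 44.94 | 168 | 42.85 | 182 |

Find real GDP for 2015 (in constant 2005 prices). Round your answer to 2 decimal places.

23028.60

Real GDP 2015 = Σ (p_2005 × q_2015) = 25.08·32 + 25.68·547 + 44.94·182 = 23028.60.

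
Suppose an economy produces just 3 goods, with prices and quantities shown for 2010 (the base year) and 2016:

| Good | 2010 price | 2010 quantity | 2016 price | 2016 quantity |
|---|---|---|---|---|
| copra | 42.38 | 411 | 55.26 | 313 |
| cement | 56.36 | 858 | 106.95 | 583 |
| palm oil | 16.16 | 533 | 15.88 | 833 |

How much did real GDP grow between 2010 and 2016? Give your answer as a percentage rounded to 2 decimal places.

Real GDP 2010 = Nominal GDP 2010 = 42.38·411 + 56.36·858 + 16.16·533 = 74388.34.
Real GDP 2016 (at 2010 prices) = 42.38·313 + 56.36·583 + 16.16·833 = 59584.10.
Real growth = 59584.10/74388.34 − 1 = -0.1990.

-19.90%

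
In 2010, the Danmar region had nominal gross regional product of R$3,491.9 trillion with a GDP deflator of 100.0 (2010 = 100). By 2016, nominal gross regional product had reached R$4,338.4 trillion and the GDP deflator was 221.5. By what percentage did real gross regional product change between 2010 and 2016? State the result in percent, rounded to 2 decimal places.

Real gross regional product 2010 = 3491.9 / 1.000 = 3491.90.
Real gross regional product 2016 = 4338.4 / 2.215 = 1958.65.
Real growth = 1958.65 / 3491.90 − 1 = -0.4391.

-43.91%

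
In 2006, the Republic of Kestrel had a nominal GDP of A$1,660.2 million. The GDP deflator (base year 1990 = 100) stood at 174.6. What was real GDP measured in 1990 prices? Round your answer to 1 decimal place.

A$950.9 million

Real GDP = Nominal / (GDP deflator/100) = 1660.2 / 1.746 = 950.86.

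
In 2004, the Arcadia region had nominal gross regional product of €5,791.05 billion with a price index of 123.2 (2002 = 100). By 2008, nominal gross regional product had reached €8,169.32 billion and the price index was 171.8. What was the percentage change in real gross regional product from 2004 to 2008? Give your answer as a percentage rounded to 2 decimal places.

1.16%

Real gross regional product 2004 = 5791.05 / 1.232 = 4700.53.
Real gross regional product 2008 = 8169.32 / 1.718 = 4755.13.
Real growth = 4755.13 / 4700.53 − 1 = 0.0116.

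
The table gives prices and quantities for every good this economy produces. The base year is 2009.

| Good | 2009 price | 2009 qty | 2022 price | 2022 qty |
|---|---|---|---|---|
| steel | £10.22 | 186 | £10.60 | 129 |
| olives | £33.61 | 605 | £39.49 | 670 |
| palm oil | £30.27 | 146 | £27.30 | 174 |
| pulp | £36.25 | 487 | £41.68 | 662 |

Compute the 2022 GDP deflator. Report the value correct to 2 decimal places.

Nominal GDP 2022 = 10.60·129 + 39.49·670 + 27.30·174 + 41.68·662 = 60168.06.
Real GDP 2022 (at 2009 prices) = 10.22·129 + 33.61·670 + 30.27·174 + 36.25·662 = 53101.56.
Deflator = Nominal/Real × 100 = 60168.06/53101.56 × 100 = 113.308.

113.31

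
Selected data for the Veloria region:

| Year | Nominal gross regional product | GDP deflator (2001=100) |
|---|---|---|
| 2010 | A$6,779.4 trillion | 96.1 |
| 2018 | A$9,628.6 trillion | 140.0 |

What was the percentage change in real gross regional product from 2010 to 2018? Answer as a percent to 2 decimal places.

Deflate each year: 2010 → 6779.4/0.961 = 7054.53; 2018 → 9628.6/1.400 = 6877.57.
So real gross regional product changed by 6877.57/7054.53 − 1 = -0.0251, i.e. -2.51%.

-2.51%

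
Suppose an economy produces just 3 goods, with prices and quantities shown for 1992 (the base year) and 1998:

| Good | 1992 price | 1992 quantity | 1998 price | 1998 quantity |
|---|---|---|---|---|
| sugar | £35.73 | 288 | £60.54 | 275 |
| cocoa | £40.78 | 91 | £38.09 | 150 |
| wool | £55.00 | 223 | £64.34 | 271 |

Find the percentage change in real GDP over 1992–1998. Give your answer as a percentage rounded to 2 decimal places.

17.44%

Real GDP 1992 = Nominal GDP 1992 = 35.73·288 + 40.78·91 + 55.00·223 = 26266.22.
Real GDP 1998 (at 1992 prices) = 35.73·275 + 40.78·150 + 55.00·271 = 30847.75.
Real growth = 30847.75/26266.22 − 1 = 0.1744.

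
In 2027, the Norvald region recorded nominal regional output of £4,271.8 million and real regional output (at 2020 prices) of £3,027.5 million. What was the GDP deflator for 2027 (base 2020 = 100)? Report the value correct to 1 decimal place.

141.1

GDP deflator = (Nominal / Real) × 100 = 4271.8 / 3027.5 × 100 = 141.10.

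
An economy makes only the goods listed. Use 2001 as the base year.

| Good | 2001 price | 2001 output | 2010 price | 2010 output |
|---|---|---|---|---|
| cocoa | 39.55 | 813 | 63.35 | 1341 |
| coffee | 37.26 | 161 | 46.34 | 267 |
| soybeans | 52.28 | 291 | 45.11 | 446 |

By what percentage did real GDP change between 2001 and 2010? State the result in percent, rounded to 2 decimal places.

61.72%

Real GDP 2001 = Nominal GDP 2001 = 39.55·813 + 37.26·161 + 52.28·291 = 53366.49.
Real GDP 2010 (at 2001 prices) = 39.55·1341 + 37.26·267 + 52.28·446 = 86301.85.
Real growth = 86301.85/53366.49 − 1 = 0.6172.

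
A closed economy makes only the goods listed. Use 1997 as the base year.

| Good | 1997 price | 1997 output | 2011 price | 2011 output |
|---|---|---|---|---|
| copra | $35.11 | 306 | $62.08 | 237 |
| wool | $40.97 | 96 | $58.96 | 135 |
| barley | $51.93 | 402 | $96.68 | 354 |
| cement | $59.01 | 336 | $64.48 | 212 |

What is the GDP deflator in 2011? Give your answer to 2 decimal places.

Nominal GDP 2011 = 62.08·237 + 58.96·135 + 96.68·354 + 64.48·212 = 70567.04.
Real GDP 2011 (at 1997 prices) = 35.11·237 + 40.97·135 + 51.93·354 + 59.01·212 = 44745.36.
Deflator = Nominal/Real × 100 = 70567.04/44745.36 × 100 = 157.708.

157.71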